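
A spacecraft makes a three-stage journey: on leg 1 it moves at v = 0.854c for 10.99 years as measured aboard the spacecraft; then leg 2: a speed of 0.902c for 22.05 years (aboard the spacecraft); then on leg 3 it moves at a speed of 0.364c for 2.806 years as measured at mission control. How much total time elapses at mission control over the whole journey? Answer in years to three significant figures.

Leg 1: γ = 1/√(1 − 0.854²) = 1/√0.2707 = 1.922; Δt_1 = 1.922 × 10.99 = 21.12 years.
Leg 2: γ = 1/√(1 − 0.902²) = 1/√0.1864 = 2.316; Δt_2 = 2.316 × 22.05 = 51.07 years.
Leg 3: 2.806 years is already measured at mission control.
Total: 21.12 + 51.07 + 2.806 years.

Δt = 75.0 years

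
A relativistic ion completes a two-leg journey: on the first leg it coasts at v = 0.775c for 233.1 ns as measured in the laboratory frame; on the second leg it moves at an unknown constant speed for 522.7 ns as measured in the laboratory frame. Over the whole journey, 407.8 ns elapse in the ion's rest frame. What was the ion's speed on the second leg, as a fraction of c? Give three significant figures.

β = 0.867

Leg 1: γ = 1/√(1 − 0.775²) = 1/√0.3994 = 1.582; τ_1 = 233.1/1.582 = 147.3 ns.
Leg 2: speed unknown; τ_2 = 522.7/γ_2.
Total proper time: 147.3 + τ_2 = 407.8, so τ_2 = 407.8 − 147.3 = 260.5 ns.
γ_2 = 522.7/260.5 = 2.007; β = √(1 − 1/γ²) = √0.7516.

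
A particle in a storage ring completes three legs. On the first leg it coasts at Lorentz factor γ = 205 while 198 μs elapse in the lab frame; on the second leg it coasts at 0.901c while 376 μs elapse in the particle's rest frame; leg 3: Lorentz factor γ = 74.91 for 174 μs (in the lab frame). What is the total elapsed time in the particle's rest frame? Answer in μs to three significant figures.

τ = 379 μs

Leg 1: γ = 205; τ_1 = 198/205.0 = 0.9659 μs.
Leg 2: 376 μs is already measured in the particle's rest frame.
Leg 3: γ = 74.91; τ_3 = 174/74.91 = 2.323 μs.
Total: 0.9659 + 376.0 + 2.323 μs.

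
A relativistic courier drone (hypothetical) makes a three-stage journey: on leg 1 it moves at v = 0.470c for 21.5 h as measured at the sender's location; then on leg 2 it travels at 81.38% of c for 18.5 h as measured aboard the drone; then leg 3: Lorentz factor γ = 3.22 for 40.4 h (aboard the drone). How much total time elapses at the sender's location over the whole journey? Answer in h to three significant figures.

Δt = 183 h

Leg 1: 21.5 h is already measured at the sender's location.
Leg 2: β = 0.8138; γ = 1/√(1 − 0.8138²) = 1/√0.3377 = 1.721; Δt_2 = 1.721 × 18.5 = 31.83 h.
Leg 3: γ = 3.22; Δt_3 = 3.220 × 40.4 = 130.1 h.
Total: 21.50 + 31.83 + 130.1 h.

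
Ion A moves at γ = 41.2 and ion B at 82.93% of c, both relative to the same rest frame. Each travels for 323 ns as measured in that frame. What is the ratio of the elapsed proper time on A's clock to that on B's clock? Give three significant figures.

A: γ = 41.2. B: β = 0.8293; γ = 1/√(1 − 0.8293²) = 1/√0.3123 = 1.790.
τ_A/τ_B = γ_B/γ_A = 1.790/41.20 = 0.04344, so τ_A/τ_B = 0.04344.

τ_A/τ_B = 0.0434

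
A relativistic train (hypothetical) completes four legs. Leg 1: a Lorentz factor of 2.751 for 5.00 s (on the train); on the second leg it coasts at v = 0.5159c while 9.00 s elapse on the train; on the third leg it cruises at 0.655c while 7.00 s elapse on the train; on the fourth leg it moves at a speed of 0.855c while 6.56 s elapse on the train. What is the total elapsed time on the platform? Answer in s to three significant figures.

Δt = 46.2 s

Leg 1: γ = 2.751; Δt_1 = 2.751 × 5.00 = 13.75 s.
Leg 2: γ = 1/√(1 − 0.5159²) = 1/√0.7338 = 1.167; Δt_2 = 1.167 × 9.00 = 10.51 s.
Leg 3: γ = 1/√(1 − 0.655²) = 1/√0.5710 = 1.323; Δt_3 = 1.323 × 7.00 = 9.264 s.
Leg 4: γ = 1/√(1 − 0.855²) = 1/√0.2690 = 1.928; Δt_4 = 1.928 × 6.56 = 12.65 s.
Total: 13.75 + 10.51 + 9.264 + 12.65 s.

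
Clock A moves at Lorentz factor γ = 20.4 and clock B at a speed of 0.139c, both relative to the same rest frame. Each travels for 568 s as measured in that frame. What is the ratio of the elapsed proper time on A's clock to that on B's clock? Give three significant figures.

τ_A/τ_B = 0.0495

A: γ = 20.4. B: γ = 1/√(1 − 0.139²) = 1/√0.9807 = 1.010.
τ_A/τ_B = γ_B/γ_A = 1.010/20.40 = 0.04950, so τ_A/τ_B = 0.04950.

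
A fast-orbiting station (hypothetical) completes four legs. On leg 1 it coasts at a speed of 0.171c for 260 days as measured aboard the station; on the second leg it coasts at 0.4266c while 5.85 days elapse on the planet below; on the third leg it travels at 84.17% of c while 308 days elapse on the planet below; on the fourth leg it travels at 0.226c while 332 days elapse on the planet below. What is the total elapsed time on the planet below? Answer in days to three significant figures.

Δt = 910 days

Leg 1: γ = 1/√(1 − 0.171²) = 1/√0.9708 = 1.015; Δt_1 = 1.015 × 260 = 263.9 days.
Leg 2: 5.85 days is already measured on the planet below.
Leg 3: 308 days is already measured on the planet below.
Leg 4: 332 days is already measured on the planet below.
Total: 263.9 + 5.850 + 308.0 + 332.0 days.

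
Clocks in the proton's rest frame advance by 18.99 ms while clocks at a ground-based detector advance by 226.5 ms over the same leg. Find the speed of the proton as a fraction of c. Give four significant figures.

The proper time is measured in the proton's rest frame (both events occur at the proton's location); Δt is measured at a ground-based detector. γ = Δt/τ = 226.5/18.99 = 11.93.
β = √(1 − 1/γ²) = √(1 − 0.007029) = √0.9930

v = 0.9965c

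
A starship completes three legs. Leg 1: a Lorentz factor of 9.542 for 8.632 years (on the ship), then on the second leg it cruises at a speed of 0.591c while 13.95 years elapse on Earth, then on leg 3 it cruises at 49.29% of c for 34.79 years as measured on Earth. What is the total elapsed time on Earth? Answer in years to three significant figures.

Δt = 131 years

Leg 1: γ = 9.542; Δt_1 = 9.542 × 8.632 = 82.37 years.
Leg 2: 13.95 years is already measured on Earth.
Leg 3: 34.79 years is already measured on Earth.
Total: 82.37 + 13.95 + 34.79 years.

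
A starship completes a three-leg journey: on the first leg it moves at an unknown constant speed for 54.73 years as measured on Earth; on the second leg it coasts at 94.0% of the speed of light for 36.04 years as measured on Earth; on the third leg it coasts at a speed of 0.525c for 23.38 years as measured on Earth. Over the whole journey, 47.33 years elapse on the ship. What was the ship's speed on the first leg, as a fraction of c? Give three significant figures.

Leg 1: speed unknown; τ_1 = 54.73/γ_1.
Leg 2: β = 0.940; γ = 1/√(1 − 0.940²) = 1/√0.1164 = 2.931; τ_2 = 36.04/2.931 = 12.30 years.
Leg 3: γ = 1/√(1 − 0.525²) = 1/√0.7244 = 1.175; τ_3 = 23.38/1.175 = 19.90 years.
Total proper time: τ_1 + 12.30 + 19.90 = 47.33, so τ_1 = 47.33 − 32.19 = 15.14 years.
γ_1 = 54.73/15.14 = 3.616; β = √(1 − 1/γ²) = √0.9235.

β = 0.961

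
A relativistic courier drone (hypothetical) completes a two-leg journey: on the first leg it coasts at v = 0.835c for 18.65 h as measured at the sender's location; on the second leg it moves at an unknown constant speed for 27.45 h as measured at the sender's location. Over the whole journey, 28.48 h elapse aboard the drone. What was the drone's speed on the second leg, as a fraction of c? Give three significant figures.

Leg 1: γ = 1/√(1 − 0.835²) = 1/√0.3028 = 1.817; τ_1 = 18.65/1.817 = 10.26 h.
Leg 2: speed unknown; τ_2 = 27.45/γ_2.
Total proper time: 10.26 + τ_2 = 28.48, so τ_2 = 28.48 − 10.26 = 18.22 h.
γ_2 = 27.45/18.22 = 1.507; β = √(1 − 1/γ²) = √0.5595.

β = 0.748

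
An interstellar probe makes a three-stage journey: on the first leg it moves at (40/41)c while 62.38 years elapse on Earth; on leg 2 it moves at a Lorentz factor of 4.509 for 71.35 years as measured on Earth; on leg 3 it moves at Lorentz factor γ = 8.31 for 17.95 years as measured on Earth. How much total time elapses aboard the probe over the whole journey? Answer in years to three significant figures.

Leg 1: γ = 1/√(1 − (40/41)²) = 41/9 ≈ 4.556; τ_1 = 62.38/4.556 = 13.69 years.
Leg 2: γ = 4.509; τ_2 = 71.35/4.509 = 15.82 years.
Leg 3: γ = 8.31; τ_3 = 17.95/8.310 = 2.160 years.
Total: 13.69 + 15.82 + 2.160 years.

τ = 31.7 years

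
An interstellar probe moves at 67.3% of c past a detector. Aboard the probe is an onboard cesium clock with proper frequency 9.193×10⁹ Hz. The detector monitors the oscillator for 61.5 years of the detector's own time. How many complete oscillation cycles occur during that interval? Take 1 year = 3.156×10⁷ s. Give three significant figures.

N = 1.32×10¹⁹

β = 0.673; γ = 1/√(1 − 0.673²) = 1/√0.5471 = 1.352
During 61.5 years of lab time, the oscillator's proper time advances by τ = Δt/γ = 61.5/1.352 = 45.49 years = 1.436×10⁹ s.
N = f × τ = 9.193×10⁹ × 1.436×10⁹ = 1.320×10¹⁹.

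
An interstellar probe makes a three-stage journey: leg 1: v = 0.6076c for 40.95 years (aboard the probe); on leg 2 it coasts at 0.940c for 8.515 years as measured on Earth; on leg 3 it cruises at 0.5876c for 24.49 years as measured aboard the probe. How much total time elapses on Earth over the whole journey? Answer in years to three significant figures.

Δt = 90.3 years

Leg 1: γ = 1/√(1 − 0.6076²) = 1/√0.6308 = 1.259; Δt_1 = 1.259 × 40.95 = 51.56 years.
Leg 2: 8.515 years is already measured on Earth.
Leg 3: γ = 1/√(1 − 0.5876²) = 1/√0.6547 = 1.236; Δt_3 = 1.236 × 24.49 = 30.27 years.
Total: 51.56 + 8.515 + 30.27 years.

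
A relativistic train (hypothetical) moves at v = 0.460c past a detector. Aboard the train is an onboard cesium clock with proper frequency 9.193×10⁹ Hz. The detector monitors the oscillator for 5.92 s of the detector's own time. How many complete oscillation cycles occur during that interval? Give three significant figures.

N = 4.83×10¹⁰

γ = 1/√(1 − 0.460²) = 1/√0.7884 = 1.126
During 5.92 s of lab time, the oscillator's proper time advances by τ = Δt/γ = 5.92/1.126 = 5.256 s = 5.256×10⁰ s.
N = f × τ = 9.193×10⁹ × 5.256×10⁰ = 4.832×10¹⁰.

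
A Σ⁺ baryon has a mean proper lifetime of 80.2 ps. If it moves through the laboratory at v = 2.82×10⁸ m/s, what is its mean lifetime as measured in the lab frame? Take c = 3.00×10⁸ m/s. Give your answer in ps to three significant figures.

β = 2.82×10⁸/3.00×10⁸ = 0.9400; γ = 1/√(1 − 0.9400²) = 2.931
The rest-frame lifetime is the proper time; the lab measures the dilated interval Δt = γτ₀ = 2.931 × 80.2 ps.

Δt = 235 ps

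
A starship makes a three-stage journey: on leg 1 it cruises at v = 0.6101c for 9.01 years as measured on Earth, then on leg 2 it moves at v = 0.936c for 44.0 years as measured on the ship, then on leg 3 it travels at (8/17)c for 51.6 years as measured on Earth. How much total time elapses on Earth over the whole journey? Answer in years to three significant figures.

Leg 1: 9.01 years is already measured on Earth.
Leg 2: γ = 1/√(1 − 0.936²) = 1/√0.1239 = 2.841; Δt_2 = 2.841 × 44.0 = 125.0 years.
Leg 3: 51.6 years is already measured on Earth.
Total: 9.010 + 125.0 + 51.60 years.

Δt = 186 years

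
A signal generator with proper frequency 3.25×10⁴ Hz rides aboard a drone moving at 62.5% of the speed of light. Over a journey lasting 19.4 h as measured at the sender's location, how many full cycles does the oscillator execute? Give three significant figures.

β = 0.625; γ = 1/√(1 − 0.625²) = 1/√0.6094 = 1.281
The oscillator's own cycle count is N = f × τ where τ is the proper time aboard the drone. τ = Δt/γ = 19.4/1.281 = 15.14 h = 5.452×10⁴ s.
N = 3.25×10⁴ × 5.452×10⁴ = 1.772×10⁹.

N = 1.77×10⁹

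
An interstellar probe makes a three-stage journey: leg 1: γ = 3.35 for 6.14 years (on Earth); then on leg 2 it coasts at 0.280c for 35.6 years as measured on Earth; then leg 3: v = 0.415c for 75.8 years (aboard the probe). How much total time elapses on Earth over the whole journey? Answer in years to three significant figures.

Leg 1: 6.14 years is already measured on Earth.
Leg 2: 35.6 years is already measured on Earth.
Leg 3: γ = 1/√(1 − 0.415²) = 1/√0.8278 = 1.099; Δt_3 = 1.099 × 75.8 = 83.31 years.
Total: 6.140 + 35.60 + 83.31 years.

Δt = 125 years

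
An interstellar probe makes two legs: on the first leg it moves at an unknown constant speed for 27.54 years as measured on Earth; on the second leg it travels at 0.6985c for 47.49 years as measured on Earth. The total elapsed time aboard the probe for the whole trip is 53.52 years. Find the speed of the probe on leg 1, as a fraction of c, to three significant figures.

Leg 1: speed unknown; τ_1 = 27.54/γ_1.
Leg 2: γ = 1/√(1 − 0.6985²) = 1/√0.5121 = 1.397; τ_2 = 47.49/1.397 = 33.98 years.
Total proper time: τ_1 + 33.98 = 53.52, so τ_1 = 53.52 − 33.98 = 19.54 years.
γ_1 = 27.54/19.54 = 1.410; β = √(1 − 1/γ²) = √0.4968.

β = 0.705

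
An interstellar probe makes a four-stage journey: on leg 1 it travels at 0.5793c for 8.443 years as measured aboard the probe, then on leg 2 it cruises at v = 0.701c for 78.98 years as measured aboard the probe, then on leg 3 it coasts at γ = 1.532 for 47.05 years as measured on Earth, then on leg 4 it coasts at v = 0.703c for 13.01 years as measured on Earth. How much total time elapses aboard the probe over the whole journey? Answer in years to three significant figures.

τ = 127 years

Leg 1: 8.443 years is already measured aboard the probe.
Leg 2: 78.98 years is already measured aboard the probe.
Leg 3: γ = 1.532; τ_3 = 47.05/1.532 = 30.71 years.
Leg 4: γ = 1/√(1 − 0.703²) = 1/√0.5058 = 1.406; τ_4 = 13.01/1.406 = 9.253 years.
Total: 8.443 + 78.98 + 30.71 + 9.253 years.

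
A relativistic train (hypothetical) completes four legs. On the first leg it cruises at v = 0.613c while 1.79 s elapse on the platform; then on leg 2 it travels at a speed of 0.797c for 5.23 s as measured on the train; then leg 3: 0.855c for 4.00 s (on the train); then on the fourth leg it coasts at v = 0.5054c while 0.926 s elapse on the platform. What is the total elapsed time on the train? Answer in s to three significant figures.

τ = 11.4 s

Leg 1: γ = 1/√(1 − 0.613²) = 1/√0.6242 = 1.266; τ_1 = 1.79/1.266 = 1.414 s.
Leg 2: 5.23 s is already measured on the train.
Leg 3: 4.00 s is already measured on the train.
Leg 4: γ = 1/√(1 − 0.5054²) = 1/√0.7446 = 1.159; τ_4 = 0.926/1.159 = 0.7990 s.
Total: 1.414 + 5.230 + 4.000 + 0.7990 s.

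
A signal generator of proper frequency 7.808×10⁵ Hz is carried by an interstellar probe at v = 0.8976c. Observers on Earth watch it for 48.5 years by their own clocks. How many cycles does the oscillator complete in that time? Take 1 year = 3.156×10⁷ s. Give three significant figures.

N = 5.27×10¹⁴

γ = 1/√(1 − 0.8976²) = 1/√0.1943 = 2.269
During 48.5 years of lab time, the oscillator's proper time advances by τ = Δt/γ = 48.5/2.269 = 21.38 years = 6.747×10⁸ s.
N = f × τ = 7.808×10⁵ × 6.747×10⁸ = 5.268×10¹⁴.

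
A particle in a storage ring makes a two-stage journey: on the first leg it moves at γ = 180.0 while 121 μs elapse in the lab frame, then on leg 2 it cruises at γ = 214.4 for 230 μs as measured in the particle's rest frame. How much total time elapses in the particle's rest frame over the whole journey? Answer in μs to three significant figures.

Leg 1: γ = 180.0; τ_1 = 121/180.0 = 0.6722 μs.
Leg 2: 230 μs is already measured in the particle's rest frame.
Total: 0.6722 + 230.0 μs.

τ = 231 μs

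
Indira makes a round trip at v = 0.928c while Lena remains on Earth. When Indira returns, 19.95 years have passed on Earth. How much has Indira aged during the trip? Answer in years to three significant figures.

γ = 1/√(1 − 0.928²) = 1/√0.1388 = 2.684
Indira's clock measures proper time along the trip: τ = Δt/γ = 19.95/2.684 years.

τ = 7.43 years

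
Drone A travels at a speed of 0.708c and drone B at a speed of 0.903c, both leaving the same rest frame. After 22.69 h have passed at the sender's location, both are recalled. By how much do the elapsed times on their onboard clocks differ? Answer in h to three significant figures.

A: γ = 1/√(1 − 0.708²) = 1/√0.4987 = 1.416; τ_A = 22.69/1.416 = 16.02 h.
B: γ = 1/√(1 − 0.903²) = 1/√0.1846 = 2.328; τ_B = 22.69/2.328 = 9.749 h.

|τ_A − τ_B| = 6.28 h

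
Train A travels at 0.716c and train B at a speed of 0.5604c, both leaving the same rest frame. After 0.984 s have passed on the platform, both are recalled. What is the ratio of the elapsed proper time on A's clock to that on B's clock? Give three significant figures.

A: γ = 1/√(1 − 0.716²) = 1/√0.4873 = 1.432. B: γ = 1/√(1 − 0.5604²) = 1/√0.6860 = 1.207.
τ_A/τ_B = γ_B/γ_A = 1.207/1.432 = 0.8429, so τ_A/τ_B = 0.8429.

τ_A/τ_B = 0.843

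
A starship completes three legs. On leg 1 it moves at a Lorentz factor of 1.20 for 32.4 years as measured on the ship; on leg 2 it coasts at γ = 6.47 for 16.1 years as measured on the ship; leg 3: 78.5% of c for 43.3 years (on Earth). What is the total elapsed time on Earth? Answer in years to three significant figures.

Δt = 186 years

Leg 1: γ = 1.20; Δt_1 = 1.200 × 32.4 = 38.88 years.
Leg 2: γ = 6.47; Δt_2 = 6.470 × 16.1 = 104.2 years.
Leg 3: 43.3 years is already measured on Earth.
Total: 38.88 + 104.2 + 43.30 years.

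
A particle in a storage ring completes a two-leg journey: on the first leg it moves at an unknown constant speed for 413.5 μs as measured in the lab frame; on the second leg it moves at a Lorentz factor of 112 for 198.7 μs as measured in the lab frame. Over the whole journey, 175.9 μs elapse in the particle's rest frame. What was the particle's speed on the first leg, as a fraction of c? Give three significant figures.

β = 0.907

Leg 1: speed unknown; τ_1 = 413.5/γ_1.
Leg 2: γ = 112; τ_2 = 198.7/112.0 = 1.774 μs.
Total proper time: τ_1 + 1.774 = 175.9, so τ_1 = 175.9 − 1.774 = 174.1 μs.
γ_1 = 413.5/174.1 = 2.375; β = √(1 − 1/γ²) = √0.8227.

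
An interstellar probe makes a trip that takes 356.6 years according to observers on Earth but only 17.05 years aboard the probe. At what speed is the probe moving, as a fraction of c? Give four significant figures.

The proper time is measured aboard the probe (both events occur at the probe's location); Δt is measured on Earth. γ = Δt/τ = 356.6/17.05 = 20.91.
β = √(1 − 1/γ²) = √(1 − 0.002286) = √0.9977

v = 0.9989c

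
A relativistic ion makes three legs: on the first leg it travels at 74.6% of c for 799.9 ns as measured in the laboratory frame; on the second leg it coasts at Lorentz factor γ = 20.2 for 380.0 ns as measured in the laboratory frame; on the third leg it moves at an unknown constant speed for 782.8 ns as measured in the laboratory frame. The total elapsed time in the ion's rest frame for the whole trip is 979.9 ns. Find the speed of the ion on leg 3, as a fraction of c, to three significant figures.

Leg 1: β = 0.746; γ = 1/√(1 − 0.746²) = 1/√0.4435 = 1.502; τ_1 = 799.9/1.502 = 532.7 ns.
Leg 2: γ = 20.2; τ_2 = 380.0/20.20 = 18.81 ns.
Leg 3: speed unknown; τ_3 = 782.8/γ_3.
Total proper time: 532.7 + 18.81 + τ_3 = 979.9, so τ_3 = 979.9 − 551.5 = 428.4 ns.
γ_3 = 782.8/428.4 = 1.827; β = √(1 − 1/γ²) = √0.7005.

β = 0.837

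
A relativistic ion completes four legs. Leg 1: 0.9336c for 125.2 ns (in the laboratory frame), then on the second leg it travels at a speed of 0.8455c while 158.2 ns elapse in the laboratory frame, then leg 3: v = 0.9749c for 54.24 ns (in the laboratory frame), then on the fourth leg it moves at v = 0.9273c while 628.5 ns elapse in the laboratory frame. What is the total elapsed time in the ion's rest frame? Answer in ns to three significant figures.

τ = 377 ns

Leg 1: γ = 1/√(1 − 0.9336²) = 1/√0.1284 = 2.791; τ_1 = 125.2/2.791 = 44.86 ns.
Leg 2: γ = 1/√(1 − 0.8455²) = 1/√0.2851 = 1.873; τ_2 = 158.2/1.873 = 84.47 ns.
Leg 3: γ = 1/√(1 − 0.9749²) = 1/√0.04957 = 4.491; τ_3 = 54.24/4.491 = 12.08 ns.
Leg 4: γ = 1/√(1 − 0.9273²) = 1/√0.1401 = 2.672; τ_4 = 628.5/2.672 = 235.3 ns.
Total: 44.86 + 84.47 + 12.08 + 235.3 ns.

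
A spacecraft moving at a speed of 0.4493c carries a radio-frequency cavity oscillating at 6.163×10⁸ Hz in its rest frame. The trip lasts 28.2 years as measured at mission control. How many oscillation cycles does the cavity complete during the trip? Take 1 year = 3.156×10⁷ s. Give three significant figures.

γ = 1/√(1 − 0.4493²) = 1/√0.7981 = 1.119
The oscillator's own cycle count is N = f × τ where τ is the proper time aboard the spacecraft. τ = Δt/γ = 28.2/1.119 = 25.19 years = 7.951×10⁸ s.
N = 6.163×10⁸ × 7.951×10⁸ = 4.900×10¹⁷.

N = 4.90×10¹⁷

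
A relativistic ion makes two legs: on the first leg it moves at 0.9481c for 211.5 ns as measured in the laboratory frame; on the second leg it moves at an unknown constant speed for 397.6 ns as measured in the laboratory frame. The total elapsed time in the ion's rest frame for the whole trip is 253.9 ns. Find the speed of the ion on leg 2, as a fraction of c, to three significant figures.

β = 0.883

Leg 1: γ = 1/√(1 − 0.9481²) = 1/√0.1011 = 3.145; τ_1 = 211.5/3.145 = 67.25 ns.
Leg 2: speed unknown; τ_2 = 397.6/γ_2.
Total proper time: 67.25 + τ_2 = 253.9, so τ_2 = 253.9 − 67.25 = 186.6 ns.
γ_2 = 397.6/186.6 = 2.130; β = √(1 − 1/γ²) = √0.7796.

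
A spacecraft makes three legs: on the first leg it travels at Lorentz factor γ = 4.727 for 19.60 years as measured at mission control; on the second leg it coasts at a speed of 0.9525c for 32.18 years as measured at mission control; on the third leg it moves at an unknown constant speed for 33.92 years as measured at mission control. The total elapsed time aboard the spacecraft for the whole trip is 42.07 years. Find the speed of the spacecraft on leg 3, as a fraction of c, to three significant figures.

Leg 1: γ = 4.727; τ_1 = 19.60/4.727 = 4.146 years.
Leg 2: γ = 1/√(1 − 0.9525²) = 1/√0.09274 = 3.284; τ_2 = 32.18/3.284 = 9.800 years.
Leg 3: speed unknown; τ_3 = 33.92/γ_3.
Total proper time: 4.146 + 9.800 + τ_3 = 42.07, so τ_3 = 42.07 − 13.95 = 28.12 years.
γ_3 = 33.92/28.12 = 1.206; β = √(1 − 1/γ²) = √0.3126.

β = 0.559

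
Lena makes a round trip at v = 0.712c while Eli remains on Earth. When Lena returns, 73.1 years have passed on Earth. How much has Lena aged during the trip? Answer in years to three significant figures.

τ = 51.3 years

γ = 1/√(1 − 0.712²) = 1/√0.4931 = 1.424
Lena's clock measures proper time along the trip: τ = Δt/γ = 73.1/1.424 years.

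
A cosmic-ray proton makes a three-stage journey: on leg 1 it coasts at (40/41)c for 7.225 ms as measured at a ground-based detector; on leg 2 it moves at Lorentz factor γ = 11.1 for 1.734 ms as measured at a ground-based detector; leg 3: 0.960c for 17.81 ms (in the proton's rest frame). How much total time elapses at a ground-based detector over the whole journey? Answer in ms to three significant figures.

Δt = 72.6 ms

Leg 1: 7.225 ms is already measured at a ground-based detector.
Leg 2: 1.734 ms is already measured at a ground-based detector.
Leg 3: γ = 1/√(1 − 0.960²) = 25/7 ≈ 3.571; Δt_3 = 3.571 × 17.81 = 63.61 ms.
Total: 7.225 + 1.734 + 63.61 ms.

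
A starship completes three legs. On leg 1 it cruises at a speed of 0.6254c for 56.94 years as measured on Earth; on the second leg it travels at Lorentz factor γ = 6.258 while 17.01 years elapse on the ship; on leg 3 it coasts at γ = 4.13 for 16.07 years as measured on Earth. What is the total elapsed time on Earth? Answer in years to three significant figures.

Δt = 179 years

Leg 1: 56.94 years is already measured on Earth.
Leg 2: γ = 6.258; Δt_2 = 6.258 × 17.01 = 106.4 years.
Leg 3: 16.07 years is already measured on Earth.
Total: 56.94 + 106.4 + 16.07 years.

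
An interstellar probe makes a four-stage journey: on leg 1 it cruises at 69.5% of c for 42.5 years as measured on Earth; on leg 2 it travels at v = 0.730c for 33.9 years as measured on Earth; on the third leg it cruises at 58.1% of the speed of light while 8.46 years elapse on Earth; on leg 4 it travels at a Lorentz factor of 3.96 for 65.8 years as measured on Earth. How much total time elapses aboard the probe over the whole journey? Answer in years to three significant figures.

Leg 1: β = 0.695; γ = 1/√(1 − 0.695²) = 1/√0.5170 = 1.391; τ_1 = 42.5/1.391 = 30.56 years.
Leg 2: γ = 1/√(1 − 0.730²) = 1/√0.4671 = 1.463; τ_2 = 33.9/1.463 = 23.17 years.
Leg 3: β = 0.581; γ = 1/√(1 − 0.581²) = 1/√0.6624 = 1.229; τ_3 = 8.46/1.229 = 6.886 years.
Leg 4: γ = 3.96; τ_4 = 65.8/3.960 = 16.62 years.
Total: 30.56 + 23.17 + 6.886 + 16.62 years.

τ = 77.2 years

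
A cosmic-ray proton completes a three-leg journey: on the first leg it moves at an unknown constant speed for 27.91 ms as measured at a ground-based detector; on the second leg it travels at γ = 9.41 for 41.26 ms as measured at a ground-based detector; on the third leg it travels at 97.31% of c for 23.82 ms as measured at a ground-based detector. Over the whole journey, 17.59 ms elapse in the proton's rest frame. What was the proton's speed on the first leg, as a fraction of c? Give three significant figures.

Leg 1: speed unknown; τ_1 = 27.91/γ_1.
Leg 2: γ = 9.41; τ_2 = 41.26/9.410 = 4.385 ms.
Leg 3: β = 0.9731; γ = 1/√(1 − 0.9731²) = 1/√0.05308 = 4.341; τ_3 = 23.82/4.341 = 5.488 ms.
Total proper time: τ_1 + 4.385 + 5.488 = 17.59, so τ_1 = 17.59 − 9.872 = 7.718 ms.
γ_1 = 27.91/7.718 = 3.616; β = √(1 − 1/γ²) = √0.9235.

β = 0.961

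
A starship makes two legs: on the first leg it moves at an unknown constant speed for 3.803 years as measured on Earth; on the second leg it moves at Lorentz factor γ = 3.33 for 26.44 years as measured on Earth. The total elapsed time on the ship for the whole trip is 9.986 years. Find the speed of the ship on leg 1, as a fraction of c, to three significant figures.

β = 0.843

Leg 1: speed unknown; τ_1 = 3.803/γ_1.
Leg 2: γ = 3.33; τ_2 = 26.44/3.330 = 7.940 years.
Total proper time: τ_1 + 7.940 = 9.986, so τ_1 = 9.986 − 7.940 = 2.046 years.
γ_1 = 3.803/2.046 = 1.859; β = √(1 − 1/γ²) = √0.7105.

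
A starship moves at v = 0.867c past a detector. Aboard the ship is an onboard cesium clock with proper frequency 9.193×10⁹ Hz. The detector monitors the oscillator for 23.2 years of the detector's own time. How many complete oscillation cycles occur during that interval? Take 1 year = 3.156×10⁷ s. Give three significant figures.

N = 3.35×10¹⁸

γ = 1/√(1 − 0.867²) = 1/√0.2483 = 2.007
During 23.2 years of lab time, the oscillator's proper time advances by τ = Δt/γ = 23.2/2.007 = 11.56 years = 3.649×10⁸ s.
N = f × τ = 9.193×10⁹ × 3.649×10⁸ = 3.354×10¹⁸.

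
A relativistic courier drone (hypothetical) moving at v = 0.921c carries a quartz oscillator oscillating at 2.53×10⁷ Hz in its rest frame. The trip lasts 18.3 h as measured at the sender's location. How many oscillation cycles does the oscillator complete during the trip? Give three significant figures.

N = 6.49×10¹¹

γ = 1/√(1 − 0.921²) = 1/√0.1518 = 2.567
The oscillator's own cycle count is N = f × τ where τ is the proper time aboard the drone. τ = Δt/γ = 18.3/2.567 = 7.129 h = 2.566×10⁴ s.
N = 2.53×10⁷ × 2.566×10⁴ = 6.493×10¹¹.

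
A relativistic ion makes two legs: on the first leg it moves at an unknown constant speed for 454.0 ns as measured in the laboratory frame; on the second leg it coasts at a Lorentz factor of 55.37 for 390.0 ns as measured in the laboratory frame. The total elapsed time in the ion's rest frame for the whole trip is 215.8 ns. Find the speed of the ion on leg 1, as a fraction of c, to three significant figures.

Leg 1: speed unknown; τ_1 = 454.0/γ_1.
Leg 2: γ = 55.37; τ_2 = 390.0/55.37 = 7.044 ns.
Total proper time: τ_1 + 7.044 = 215.8, so τ_1 = 215.8 − 7.044 = 208.8 ns.
γ_1 = 454.0/208.8 = 2.175; β = √(1 − 1/γ²) = √0.7886.

β = 0.888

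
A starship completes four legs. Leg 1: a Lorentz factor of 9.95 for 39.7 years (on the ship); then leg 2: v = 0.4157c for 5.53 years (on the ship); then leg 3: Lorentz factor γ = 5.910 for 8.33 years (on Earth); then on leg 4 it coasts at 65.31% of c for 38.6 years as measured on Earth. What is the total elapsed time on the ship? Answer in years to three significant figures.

Leg 1: 39.7 years is already measured on the ship.
Leg 2: 5.53 years is already measured on the ship.
Leg 3: γ = 5.910; τ_3 = 8.33/5.910 = 1.409 years.
Leg 4: β = 0.6531; γ = 1/√(1 − 0.6531²) = 1/√0.5735 = 1.321; τ_4 = 38.6/1.321 = 29.23 years.
Total: 39.70 + 5.530 + 1.409 + 29.23 years.

τ = 75.9 years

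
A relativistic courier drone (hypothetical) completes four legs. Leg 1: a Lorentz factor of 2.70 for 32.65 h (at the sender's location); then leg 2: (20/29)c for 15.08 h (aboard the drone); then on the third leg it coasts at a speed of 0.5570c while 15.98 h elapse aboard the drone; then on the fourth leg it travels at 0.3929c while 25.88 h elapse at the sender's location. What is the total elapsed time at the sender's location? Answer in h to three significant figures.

Leg 1: 32.65 h is already measured at the sender's location.
Leg 2: γ = 1/√(1 − (20/29)²) = 29/21 ≈ 1.381; Δt_2 = 1.381 × 15.08 = 20.82 h.
Leg 3: γ = 1/√(1 − 0.5570²) = 1/√0.6898 = 1.204; Δt_3 = 1.204 × 15.98 = 19.24 h.
Leg 4: 25.88 h is already measured at the sender's location.
Total: 32.65 + 20.82 + 19.24 + 25.88 h.

Δt = 98.6 h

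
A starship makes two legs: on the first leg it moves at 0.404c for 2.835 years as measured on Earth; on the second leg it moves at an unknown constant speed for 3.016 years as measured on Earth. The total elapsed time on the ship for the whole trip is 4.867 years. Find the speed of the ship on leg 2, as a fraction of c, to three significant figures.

β = 0.657

Leg 1: γ = 1/√(1 − 0.404²) = 1/√0.8368 = 1.093; τ_1 = 2.835/1.093 = 2.593 years.
Leg 2: speed unknown; τ_2 = 3.016/γ_2.
Total proper time: 2.593 + τ_2 = 4.867, so τ_2 = 4.867 − 2.593 = 2.274 years.
γ_2 = 3.016/2.274 = 1.326; β = √(1 − 1/γ²) = √0.4317.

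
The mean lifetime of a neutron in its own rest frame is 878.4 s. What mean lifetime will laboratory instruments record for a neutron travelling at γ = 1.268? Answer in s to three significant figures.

γ = 1.268
The rest-frame lifetime is the proper time; the lab measures the dilated interval Δt = γτ₀ = 1.268 × 878.4 s.

Δt = 1110 s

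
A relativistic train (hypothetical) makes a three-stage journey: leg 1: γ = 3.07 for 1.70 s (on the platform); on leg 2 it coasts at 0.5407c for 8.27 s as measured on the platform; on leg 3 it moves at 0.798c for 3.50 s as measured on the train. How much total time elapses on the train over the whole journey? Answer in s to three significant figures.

Leg 1: γ = 3.07; τ_1 = 1.70/3.070 = 0.5537 s.
Leg 2: γ = 1/√(1 − 0.5407²) = 1/√0.7076 = 1.189; τ_2 = 8.27/1.189 = 6.957 s.
Leg 3: 3.50 s is already measured on the train.
Total: 0.5537 + 6.957 + 3.500 s.

τ = 11.0 s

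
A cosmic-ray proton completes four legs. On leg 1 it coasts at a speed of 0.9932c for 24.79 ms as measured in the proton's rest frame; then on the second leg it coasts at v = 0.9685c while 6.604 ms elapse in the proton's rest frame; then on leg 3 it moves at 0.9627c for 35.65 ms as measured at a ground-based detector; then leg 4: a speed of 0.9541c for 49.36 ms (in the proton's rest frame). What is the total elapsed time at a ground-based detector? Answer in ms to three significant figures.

Leg 1: γ = 1/√(1 − 0.9932²) = 1/√0.01355 = 8.590; Δt_1 = 8.590 × 24.79 = 212.9 ms.
Leg 2: γ = 1/√(1 − 0.9685²) = 1/√0.06201 = 4.016; Δt_2 = 4.016 × 6.604 = 26.52 ms.
Leg 3: 35.65 ms is already measured at a ground-based detector.
Leg 4: γ = 1/√(1 − 0.9541²) = 1/√0.08969 = 3.339; Δt_4 = 3.339 × 49.36 = 164.8 ms.
Total: 212.9 + 26.52 + 35.65 + 164.8 ms.

Δt = 440 ms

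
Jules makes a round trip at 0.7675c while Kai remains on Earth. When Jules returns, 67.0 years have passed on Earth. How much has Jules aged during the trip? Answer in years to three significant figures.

γ = 1/√(1 − 0.7675²) = 1/√0.4109 = 1.560
Jules's clock measures proper time along the trip: τ = Δt/γ = 67.0/1.560 years.

τ = 43.0 years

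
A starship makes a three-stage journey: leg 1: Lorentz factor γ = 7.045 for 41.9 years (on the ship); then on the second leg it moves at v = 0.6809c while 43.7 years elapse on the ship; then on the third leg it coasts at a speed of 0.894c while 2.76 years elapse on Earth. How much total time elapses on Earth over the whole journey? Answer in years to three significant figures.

Δt = 358 years

Leg 1: γ = 7.045; Δt_1 = 7.045 × 41.9 = 295.2 years.
Leg 2: γ = 1/√(1 − 0.6809²) = 1/√0.5364 = 1.365; Δt_2 = 1.365 × 43.7 = 59.67 years.
Leg 3: 2.76 years is already measured on Earth.
Total: 295.2 + 59.67 + 2.760 years.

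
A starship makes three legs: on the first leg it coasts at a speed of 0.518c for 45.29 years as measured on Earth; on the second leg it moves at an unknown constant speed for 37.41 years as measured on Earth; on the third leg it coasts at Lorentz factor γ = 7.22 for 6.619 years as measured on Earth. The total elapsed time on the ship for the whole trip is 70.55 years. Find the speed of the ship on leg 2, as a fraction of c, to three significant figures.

Leg 1: γ = 1/√(1 − 0.518²) = 1/√0.7317 = 1.169; τ_1 = 45.29/1.169 = 38.74 years.
Leg 2: speed unknown; τ_2 = 37.41/γ_2.
Leg 3: γ = 7.22; τ_3 = 6.619/7.220 = 0.9168 years.
Total proper time: 38.74 + τ_2 + 0.9168 = 70.55, so τ_2 = 70.55 − 39.66 = 30.89 years.
γ_2 = 37.41/30.89 = 1.211; β = √(1 − 1/γ²) = √0.3181.

β = 0.564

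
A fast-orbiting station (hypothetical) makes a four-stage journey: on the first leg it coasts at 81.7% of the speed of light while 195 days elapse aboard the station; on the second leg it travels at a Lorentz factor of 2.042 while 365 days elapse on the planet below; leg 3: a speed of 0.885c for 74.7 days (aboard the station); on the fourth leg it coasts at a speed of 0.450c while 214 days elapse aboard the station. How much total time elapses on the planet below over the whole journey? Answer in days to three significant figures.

Δt = 1100 days

Leg 1: β = 0.817; γ = 1/√(1 − 0.817²) = 1/√0.3325 = 1.734; Δt_1 = 1.734 × 195 = 338.2 days.
Leg 2: 365 days is already measured on the planet below.
Leg 3: γ = 1/√(1 − 0.885²) = 1/√0.2168 = 2.148; Δt_3 = 2.148 × 74.7 = 160.4 days.
Leg 4: γ = 1/√(1 − 0.450²) = 1/√0.7975 = 1.120; Δt_4 = 1.120 × 214 = 239.6 days.
Total: 338.2 + 365.0 + 160.4 + 239.6 days.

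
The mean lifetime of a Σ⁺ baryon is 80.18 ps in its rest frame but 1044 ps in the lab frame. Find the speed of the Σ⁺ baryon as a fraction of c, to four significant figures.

β = 0.9970

γ = Δt/τ₀ = 1044/80.18 = 13.02
β = √(1 − 1/γ²) = √(1 − 0.005898) = √0.9941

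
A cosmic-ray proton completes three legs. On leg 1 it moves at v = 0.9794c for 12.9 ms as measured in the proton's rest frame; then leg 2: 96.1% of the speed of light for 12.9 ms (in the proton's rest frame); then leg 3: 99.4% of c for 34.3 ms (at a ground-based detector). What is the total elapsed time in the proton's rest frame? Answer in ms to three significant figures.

τ = 29.6 ms

Leg 1: 12.9 ms is already measured in the proton's rest frame.
Leg 2: 12.9 ms is already measured in the proton's rest frame.
Leg 3: β = 0.994; γ = 1/√(1 − 0.994²) = 1/√0.01196 = 9.142; τ_3 = 34.3/9.142 = 3.752 ms.
Total: 12.90 + 12.90 + 3.752 ms.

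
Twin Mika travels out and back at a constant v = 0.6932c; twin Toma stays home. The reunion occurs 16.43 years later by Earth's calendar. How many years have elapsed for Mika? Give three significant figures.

τ = 11.8 years

γ = 1/√(1 − 0.6932²) = 1/√0.5195 = 1.387
Mika's clock measures proper time along the trip: τ = Δt/γ = 16.43/1.387 years.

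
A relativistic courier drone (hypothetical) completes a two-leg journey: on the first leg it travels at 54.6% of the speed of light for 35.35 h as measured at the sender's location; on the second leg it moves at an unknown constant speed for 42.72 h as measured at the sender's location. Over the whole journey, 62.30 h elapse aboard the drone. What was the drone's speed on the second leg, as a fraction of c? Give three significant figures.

β = 0.644

Leg 1: β = 0.546; γ = 1/√(1 − 0.546²) = 1/√0.7019 = 1.194; τ_1 = 35.35/1.194 = 29.62 h.
Leg 2: speed unknown; τ_2 = 42.72/γ_2.
Total proper time: 29.62 + τ_2 = 62.30, so τ_2 = 62.30 − 29.62 = 32.68 h.
γ_2 = 42.72/32.68 = 1.307; β = √(1 − 1/γ²) = √0.4146.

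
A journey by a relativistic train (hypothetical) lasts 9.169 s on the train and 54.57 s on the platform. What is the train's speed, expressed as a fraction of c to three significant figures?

v = 0.986c

The proper time is measured on the train (both events occur at the train's location); Δt is measured on the platform. γ = Δt/τ = 54.57/9.169 = 5.952.
β = √(1 − 1/γ²) = √(1 − 0.02823) = √0.9718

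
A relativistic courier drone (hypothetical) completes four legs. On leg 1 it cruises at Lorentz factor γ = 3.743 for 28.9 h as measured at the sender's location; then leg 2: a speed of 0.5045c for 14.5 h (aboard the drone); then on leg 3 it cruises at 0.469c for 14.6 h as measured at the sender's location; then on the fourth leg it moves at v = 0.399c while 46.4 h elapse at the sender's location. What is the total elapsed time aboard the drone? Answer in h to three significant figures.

τ = 77.7 h

Leg 1: γ = 3.743; τ_1 = 28.9/3.743 = 7.721 h.
Leg 2: 14.5 h is already measured aboard the drone.
Leg 3: γ = 1/√(1 − 0.469²) = 1/√0.7800 = 1.132; τ_3 = 14.6/1.132 = 12.89 h.
Leg 4: γ = 1/√(1 − 0.399²) = 1/√0.8408 = 1.091; τ_4 = 46.4/1.091 = 42.55 h.
Total: 7.721 + 14.50 + 12.89 + 42.55 h.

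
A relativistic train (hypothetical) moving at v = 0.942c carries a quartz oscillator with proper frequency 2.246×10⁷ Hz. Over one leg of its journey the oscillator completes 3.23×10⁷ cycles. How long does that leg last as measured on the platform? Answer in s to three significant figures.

γ = 1/√(1 − 0.942²) = 1/√0.1126 = 2.980
Proper time for N cycles: τ = N/f = 3.23×10⁷/(2.246×10⁷) = 1.438×10⁰ s = 1.438 s.
Lab-frame duration Δt = γτ = 2.980 × 1.438 = 4.285 s.

Δt = 4.29 s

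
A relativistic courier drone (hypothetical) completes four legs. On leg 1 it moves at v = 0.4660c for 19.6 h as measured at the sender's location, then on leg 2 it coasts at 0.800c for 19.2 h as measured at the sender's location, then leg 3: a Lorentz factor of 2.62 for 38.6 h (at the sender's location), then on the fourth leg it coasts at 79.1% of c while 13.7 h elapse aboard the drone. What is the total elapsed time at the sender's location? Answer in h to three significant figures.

Δt = 99.8 h

Leg 1: 19.6 h is already measured at the sender's location.
Leg 2: 19.2 h is already measured at the sender's location.
Leg 3: 38.6 h is already measured at the sender's location.
Leg 4: β = 0.791; γ = 1/√(1 − 0.791²) = 1/√0.3743 = 1.634; Δt_4 = 1.634 × 13.7 = 22.39 h.
Total: 19.60 + 19.20 + 38.60 + 22.39 h.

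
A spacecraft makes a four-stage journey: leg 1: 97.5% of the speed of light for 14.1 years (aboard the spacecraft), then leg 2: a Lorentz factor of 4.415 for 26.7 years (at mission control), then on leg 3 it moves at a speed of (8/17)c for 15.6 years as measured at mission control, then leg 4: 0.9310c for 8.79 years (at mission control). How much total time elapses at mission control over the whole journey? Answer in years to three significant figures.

Δt = 115 years

Leg 1: β = 0.975; γ = 1/√(1 − 0.975²) = 1/√0.04938 = 4.500; Δt_1 = 4.500 × 14.1 = 63.45 years.
Leg 2: 26.7 years is already measured at mission control.
Leg 3: 15.6 years is already measured at mission control.
Leg 4: 8.79 years is already measured at mission control.
Total: 63.45 + 26.70 + 15.60 + 8.790 years.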